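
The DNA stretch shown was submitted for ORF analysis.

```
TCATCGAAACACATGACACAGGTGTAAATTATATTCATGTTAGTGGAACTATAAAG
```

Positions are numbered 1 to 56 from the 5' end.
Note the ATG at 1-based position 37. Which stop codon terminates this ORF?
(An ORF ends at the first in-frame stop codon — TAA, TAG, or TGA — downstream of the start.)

Codons from position 37: ATG (37–39), TTA (40–42), GTG (43–45), GAA (46–48), CTA (49–51), TAA (52–54).
The first in-frame stop codon is TAA.

TAA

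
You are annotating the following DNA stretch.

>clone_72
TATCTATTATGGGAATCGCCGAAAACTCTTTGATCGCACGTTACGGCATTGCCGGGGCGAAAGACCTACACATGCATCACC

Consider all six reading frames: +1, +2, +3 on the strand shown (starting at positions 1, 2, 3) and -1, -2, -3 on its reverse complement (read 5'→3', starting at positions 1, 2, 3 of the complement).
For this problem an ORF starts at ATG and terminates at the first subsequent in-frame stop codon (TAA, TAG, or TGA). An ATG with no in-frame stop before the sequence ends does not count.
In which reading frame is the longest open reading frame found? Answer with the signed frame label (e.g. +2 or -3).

-3

Reverse complement (5'→3'): GGTGATGCATGTGTAGGTCTTTCGCCCCGGCAATGCCGTAACGTGCGATCAAAGAGTTTTCGGCGATTCCCATAATAGATA
Frame +1: TAT CTA TTA TGG GAA TCG CCG AAA ACT CTT TGA TCG CAC GTT ACG GCA TTG CCG GGG CGA AAG ACC TAC ACA TGC ATC ACC — no ATG→stop ORF.
Frame +2: ATC TAT TAT GGG AAT CGC CGA AAA CTC TTT GAT CGC ACG TTA CGG CAT TGC CGG GGC GAA AGA CCT ACA CAT GCA TCA — no ATG→stop ORF.
Frame +3: TCT ATT ATG GGA ATC GCC GAA AAC TCT TTG ATC GCA CGT TAC GGC ATT GCC GGG GCG AAA GAC CTA CAC ATG CAT CAC — no ATG→stop ORF.
Frame -1: GGT GAT GCA TGT GTA GGT CTT TCG CCC CGG CAA TGC CGT AAC GTG CGA TCA AAG AGT TTT CGG CGA TTC CCA TAA TAG ATA — no ATG→stop ORF.
Frame -2: GTG ATG CAT GTG TAG GTC TTT CGC CCC GGC AAT GCC GTA ACG TGC GAT CAA AGA GTT TTC GGC GAT TCC CAT AAT AGA — ATG at 5, stop TAG at 14 → 12 nt.
Frame -3: TGA TGC ATG TGT AGG TCT TTC GCC CCG GCA ATG CCG TAA CGT GCG ATC AAA GAG TTT TCG GCG ATT CCC ATA ATA GAT — ATG at 9, stop TAA at 39 → 33 nt; ATG at 33, stop TAA at 39 → 9 nt.
Longest ORF is 33 nt in frame -3 (positions 9–41).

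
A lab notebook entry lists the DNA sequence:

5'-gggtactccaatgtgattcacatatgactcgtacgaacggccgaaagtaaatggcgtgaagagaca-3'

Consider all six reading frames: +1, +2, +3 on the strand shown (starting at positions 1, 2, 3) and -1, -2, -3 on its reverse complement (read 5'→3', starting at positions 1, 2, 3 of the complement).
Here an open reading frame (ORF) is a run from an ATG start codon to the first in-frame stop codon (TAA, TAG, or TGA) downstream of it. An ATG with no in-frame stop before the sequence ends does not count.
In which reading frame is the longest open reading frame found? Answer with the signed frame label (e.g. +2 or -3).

+3

Reverse complement (5'→3'): TGTCTCTTCACGCCATTTACTTTCGGCCGTTCGTACGAGTCATATGTGAATCACATTGGAGTACCC
Frame +1: GGG TAC TCC AAT GTG ATT CAC ATA TGA CTC GTA CGA ACG GCC GAA AGT AAA TGG CGT GAA GAG ACA — no ATG→stop ORF.
Frame +2: GGT ACT CCA ATG TGA TTC ACA TAT GAC TCG TAC GAA CGG CCG AAA GTA AAT GGC GTG AAG AGA — ATG at 11, stop TGA at 14 → 6 nt.
Frame +3: GTA CTC CAA TGT GAT TCA CAT ATG ACT CGT ACG AAC GGC CGA AAG TAA ATG GCG TGA AGA GAC — ATG at 24, stop TAA at 48 → 27 nt; ATG at 51, stop TGA at 57 → 9 nt.
Frame -1: TGT CTC TTC ACG CCA TTT ACT TTC GGC CGT TCG TAC GAG TCA TAT GTG AAT CAC ATT GGA GTA CCC — no ATG→stop ORF.
Frame -2: GTC TCT TCA CGC CAT TTA CTT TCG GCC GTT CGT ACG AGT CAT ATG TGA ATC ACA TTG GAG TAC — ATG at 44, stop TGA at 47 → 6 nt.
Frame -3: TCT CTT CAC GCC ATT TAC TTT CGG CCG TTC GTA CGA GTC ATA TGT GAA TCA CAT TGG AGT ACC — no ATG→stop ORF.
Longest ORF is 27 nt in frame +3 (positions 24–50).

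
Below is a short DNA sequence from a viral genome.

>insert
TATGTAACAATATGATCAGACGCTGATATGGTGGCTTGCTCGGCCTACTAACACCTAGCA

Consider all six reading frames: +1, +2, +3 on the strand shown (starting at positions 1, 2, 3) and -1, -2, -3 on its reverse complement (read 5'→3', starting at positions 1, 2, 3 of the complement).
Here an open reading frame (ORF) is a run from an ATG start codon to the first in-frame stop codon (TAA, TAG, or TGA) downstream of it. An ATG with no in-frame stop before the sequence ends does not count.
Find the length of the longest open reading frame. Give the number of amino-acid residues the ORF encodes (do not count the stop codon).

7

Reverse complement (5'→3'): TGCTAGGTGTTAGTAGGCCGAGCAAGCCACCATATCAGCGTCTGATCATATTGTTACATA
Frame +1: TAT GTA ACA ATA TGA TCA GAC GCT GAT ATG GTG GCT TGC TCG GCC TAC TAA CAC CTA GCA — ATG at 28, stop TAA at 49 → 24 nt.
Frame +2: ATG TAA CAA TAT GAT CAG ACG CTG ATA TGG TGG CTT GCT CGG CCT ACT AAC ACC TAG — ATG at 2, stop TAA at 5 → 6 nt.
Frame +3: TGT AAC AAT ATG ATC AGA CGC TGA TAT GGT GGC TTG CTC GGC CTA CTA ACA CCT AGC — ATG at 12, stop TGA at 24 → 15 nt.
Frame -1: TGC TAG GTG TTA GTA GGC CGA GCA AGC CAC CAT ATC AGC GTC TGA TCA TAT TGT TAC ATA — no ATG→stop ORF.
Frame -2: GCT AGG TGT TAG TAG GCC GAG CAA GCC ACC ATA TCA GCG TCT GAT CAT ATT GTT ACA — no ATG→stop ORF.
Frame -3: CTA GGT GTT AGT AGG CCG AGC AAG CCA CCA TAT CAG CGT CTG ATC ATA TTG TTA CAT — no ATG→stop ORF.
Longest: frame +1, positions 28–51, 24 nt = 8 codons = 7 aa. → 7 amino acids.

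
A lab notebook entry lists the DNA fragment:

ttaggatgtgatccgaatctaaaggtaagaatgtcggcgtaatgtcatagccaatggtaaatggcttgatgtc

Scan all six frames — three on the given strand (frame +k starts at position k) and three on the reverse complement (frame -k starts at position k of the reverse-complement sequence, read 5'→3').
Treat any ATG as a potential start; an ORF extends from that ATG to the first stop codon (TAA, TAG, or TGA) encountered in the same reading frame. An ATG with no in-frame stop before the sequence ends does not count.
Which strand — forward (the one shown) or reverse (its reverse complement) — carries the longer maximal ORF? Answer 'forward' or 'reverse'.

reverse

Reverse complement (5'→3'): GACATCAAGCCATTTACCATTGGCTATGACATTACGCCGACATTCTTACCTTTAGATTCGGATCACATCCTAA
Frame +1: TTA GGA TGT GAT CCG AAT CTA AAG GTA AGA ATG TCG GCG TAA TGT CAT AGC CAA TGG TAA ATG GCT TGA TGT — ATG at 31, stop TAA at 40 → 12 nt; ATG at 61, stop TGA at 67 → 9 nt.
Frame +2: TAG GAT GTG ATC CGA ATC TAA AGG TAA GAA TGT CGG CGT AAT GTC ATA GCC AAT GGT AAA TGG CTT GAT GTC — no ATG→stop ORF.
Frame +3: AGG ATG TGA TCC GAA TCT AAA GGT AAG AAT GTC GGC GTA ATG TCA TAG CCA ATG GTA AAT GGC TTG ATG — ATG at 6, stop TGA at 9 → 6 nt; ATG at 42, stop TAG at 48 → 9 nt.
Frame -1: GAC ATC AAG CCA TTT ACC ATT GGC TAT GAC ATT ACG CCG ACA TTC TTA CCT TTA GAT TCG GAT CAC ATC CTA — no ATG→stop ORF.
Frame -2: ACA TCA AGC CAT TTA CCA TTG GCT ATG ACA TTA CGC CGA CAT TCT TAC CTT TAG ATT CGG ATC ACA TCC TAA — ATG at 26, stop TAG at 53 → 30 nt.
Frame -3: CAT CAA GCC ATT TAC CAT TGG CTA TGA CAT TAC GCC GAC ATT CTT ACC TTT AGA TTC GGA TCA CAT CCT — no ATG→stop ORF.
Forward-strand max 12 nt; reverse-strand max 30 nt. The reverse strand has the longer ORF.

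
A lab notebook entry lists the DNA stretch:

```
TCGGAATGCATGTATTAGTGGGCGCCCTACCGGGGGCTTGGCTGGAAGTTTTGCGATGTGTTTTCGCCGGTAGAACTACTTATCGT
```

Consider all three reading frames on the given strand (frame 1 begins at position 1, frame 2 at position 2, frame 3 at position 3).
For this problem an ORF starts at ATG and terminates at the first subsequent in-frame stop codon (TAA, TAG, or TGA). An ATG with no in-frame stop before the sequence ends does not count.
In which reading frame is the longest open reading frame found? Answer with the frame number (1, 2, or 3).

Frame 1: TCG GAA TGC ATG TAT TAG TGG GCG CCC TAC CGG GGG CTT GGC TGG AAG TTT TGC GAT GTG TTT TCG CCG GTA GAA CTA CTT ATC — ATG at 10, stop TAG at 16 → 9 nt.
Frame 2: CGG AAT GCA TGT ATT AGT GGG CGC CCT ACC GGG GGC TTG GCT GGA AGT TTT GCG ATG TGT TTT CGC CGG TAG AAC TAC TTA TCG — ATG at 56, stop TAG at 71 → 18 nt.
Frame 3: GGA ATG CAT GTA TTA GTG GGC GCC CTA CCG GGG GCT TGG CTG GAA GTT TTG CGA TGT GTT TTC GCC GGT AGA ACT ACT TAT CGT — no ATG→stop ORF.
Longest ORF is 18 nt in frame 2 (positions 56–73).

2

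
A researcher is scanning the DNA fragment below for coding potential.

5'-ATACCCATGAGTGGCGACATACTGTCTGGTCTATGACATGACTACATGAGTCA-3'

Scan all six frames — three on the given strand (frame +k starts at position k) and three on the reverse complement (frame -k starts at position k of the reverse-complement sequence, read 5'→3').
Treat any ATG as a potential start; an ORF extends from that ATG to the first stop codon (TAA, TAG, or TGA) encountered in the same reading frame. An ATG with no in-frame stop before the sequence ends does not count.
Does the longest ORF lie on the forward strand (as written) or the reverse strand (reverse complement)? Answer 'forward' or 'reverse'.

Reverse complement (5'→3'): TGACTCATGTAGTCATGTCATAGACCAGACAGTATGTCGCCACTCATGGGTAT
Frame +1: ATA CCC ATG AGT GGC GAC ATA CTG TCT GGT CTA TGA CAT GAC TAC ATG AGT — ATG at 7, stop TGA at 34 → 30 nt.
Frame +2: TAC CCA TGA GTG GCG ACA TAC TGT CTG GTC TAT GAC ATG ACT ACA TGA GTC — ATG at 38, stop TGA at 47 → 12 nt.
Frame +3: ACC CAT GAG TGG CGA CAT ACT GTC TGG TCT ATG ACA TGA CTA CAT GAG TCA — ATG at 33, stop TGA at 39 → 9 nt.
Frame -1: TGA CTC ATG TAG TCA TGT CAT AGA CCA GAC AGT ATG TCG CCA CTC ATG GGT — ATG at 7, stop TAG at 10 → 6 nt.
Frame -2: GAC TCA TGT AGT CAT GTC ATA GAC CAG ACA GTA TGT CGC CAC TCA TGG GTA — no ATG→stop ORF.
Frame -3: ACT CAT GTA GTC ATG TCA TAG ACC AGA CAG TAT GTC GCC ACT CAT GGG TAT — ATG at 15, stop TAG at 21 → 9 nt.
Forward-strand max 30 nt; reverse-strand max 9 nt. The forward strand has the longer ORF.

forward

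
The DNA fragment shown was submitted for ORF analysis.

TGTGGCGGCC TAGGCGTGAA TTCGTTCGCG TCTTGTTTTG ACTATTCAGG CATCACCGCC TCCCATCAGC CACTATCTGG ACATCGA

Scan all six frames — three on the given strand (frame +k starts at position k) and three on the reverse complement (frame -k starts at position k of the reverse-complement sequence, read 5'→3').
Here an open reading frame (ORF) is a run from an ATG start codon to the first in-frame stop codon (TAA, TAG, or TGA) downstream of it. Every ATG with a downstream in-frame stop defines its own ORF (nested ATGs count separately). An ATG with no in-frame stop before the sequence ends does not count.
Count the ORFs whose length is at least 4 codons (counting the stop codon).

Reverse complement (5'→3'): TCGATGTCCAGATAGTGGCTGATGGGAGGCGGTGATGCCTGAATAGTCAAAACAAGACGCGAACGAATTCACGCCTAGGCCGCCACA
Frame +1: TGT GGC GGC CTA GGC GTG AAT TCG TTC GCG TCT TGT TTT GAC TAT TCA GGC ATC ACC GCC TCC CAT CAG CCA CTA TCT GGA CAT CGA — no ATG→stop ORF.
Frame +2: GTG GCG GCC TAG GCG TGA ATT CGT TCG CGT CTT GTT TTG ACT ATT CAG GCA TCA CCG CCT CCC ATC AGC CAC TAT CTG GAC ATC — no ATG→stop ORF.
Frame +3: TGG CGG CCT AGG CGT GAA TTC GTT CGC GTC TTG TTT TGA CTA TTC AGG CAT CAC CGC CTC CCA TCA GCC ACT ATC TGG ACA TCG — no ATG→stop ORF.
Frame -1: TCG ATG TCC AGA TAG TGG CTG ATG GGA GGC GGT GAT GCC TGA ATA GTC AAA ACA AGA CGC GAA CGA ATT CAC GCC TAG GCC GCC ACA — ATG at 4, stop TAG at 13 → 12 nt; ATG at 22, stop TGA at 40 → 21 nt.
Frame -2: CGA TGT CCA GAT AGT GGC TGA TGG GAG GCG GTG ATG CCT GAA TAG TCA AAA CAA GAC GCG AAC GAA TTC ACG CCT AGG CCG CCA — ATG at 35, stop TAG at 44 → 12 nt.
Frame -3: GAT GTC CAG ATA GTG GCT GAT GGG AGG CGG TGA TGC CTG AAT AGT CAA AAC AAG ACG CGA ACG AAT TCA CGC CTA GGC CGC CAC — no ATG→stop ORF.
ORFs ≥ 4 codons: frame -1 4–15 (4 codons), frame -1 22–42 (7 codons), frame -2 35–46 (4 codons). Count = 3.

3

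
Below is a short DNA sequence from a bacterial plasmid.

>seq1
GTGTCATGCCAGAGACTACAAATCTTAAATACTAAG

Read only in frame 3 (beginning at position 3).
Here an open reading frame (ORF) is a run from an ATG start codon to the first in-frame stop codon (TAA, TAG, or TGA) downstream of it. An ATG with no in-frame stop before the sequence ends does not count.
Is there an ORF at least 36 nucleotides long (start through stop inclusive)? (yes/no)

Frame 3: GTC ATG CCA GAG ACT ACA AAT CTT AAA TAC TAA — ATG at 6, stop TAA at 33 → 30 nt.
Largest ORF found is 30 nucleotides < 36, so no.

no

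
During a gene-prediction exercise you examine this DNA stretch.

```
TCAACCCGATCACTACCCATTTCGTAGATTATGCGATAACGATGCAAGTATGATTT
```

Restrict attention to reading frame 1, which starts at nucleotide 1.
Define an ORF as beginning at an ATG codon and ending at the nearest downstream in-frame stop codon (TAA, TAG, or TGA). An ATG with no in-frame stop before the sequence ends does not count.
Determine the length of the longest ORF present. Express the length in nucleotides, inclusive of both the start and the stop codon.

Frame 1: TCA ACC CGA TCA CTA CCC ATT TCG TAG ATT ATG CGA TAA CGA TGC AAG TAT GAT — ATG at 31, stop TAA at 37 → 9 nt.
Longest: frame 1, positions 31–39, 9 nt = 3 codons = 2 aa. → 9 nucleotides.

9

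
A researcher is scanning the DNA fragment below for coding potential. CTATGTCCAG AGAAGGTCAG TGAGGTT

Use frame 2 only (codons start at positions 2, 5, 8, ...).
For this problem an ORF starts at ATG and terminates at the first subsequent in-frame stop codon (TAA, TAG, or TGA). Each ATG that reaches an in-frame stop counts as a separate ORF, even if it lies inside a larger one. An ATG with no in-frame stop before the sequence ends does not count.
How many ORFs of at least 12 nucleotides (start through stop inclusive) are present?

Frame 2: TAT GTC CAG AGA AGG TCA GTG AGG — no ATG→stop ORF.
No ORF reaches 12 nucleotides. Count = 0.

0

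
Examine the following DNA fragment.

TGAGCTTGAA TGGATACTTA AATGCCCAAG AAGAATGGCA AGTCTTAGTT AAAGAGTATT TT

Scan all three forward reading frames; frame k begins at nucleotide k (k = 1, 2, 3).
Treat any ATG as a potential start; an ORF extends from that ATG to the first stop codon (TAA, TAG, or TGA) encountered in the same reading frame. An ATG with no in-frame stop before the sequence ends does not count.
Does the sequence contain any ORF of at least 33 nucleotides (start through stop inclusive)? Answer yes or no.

Frame 1: TGA GCT TGA ATG GAT ACT TAA ATG CCC AAG AAG AAT GGC AAG TCT TAG TTA AAG AGT ATT — ATG at 10, stop TAA at 19 → 12 nt; ATG at 22, stop TAG at 46 → 27 nt.
Frame 2: GAG CTT GAA TGG ATA CTT AAA TGC CCA AGA AGA ATG GCA AGT CTT AGT TAA AGA GTA TTT — ATG at 35, stop TAA at 50 → 18 nt.
Frame 3: AGC TTG AAT GGA TAC TTA AAT GCC CAA GAA GAA TGG CAA GTC TTA GTT AAA GAG TAT TTT — no ATG→stop ORF.
Largest ORF found is 27 nucleotides < 33, so no.

no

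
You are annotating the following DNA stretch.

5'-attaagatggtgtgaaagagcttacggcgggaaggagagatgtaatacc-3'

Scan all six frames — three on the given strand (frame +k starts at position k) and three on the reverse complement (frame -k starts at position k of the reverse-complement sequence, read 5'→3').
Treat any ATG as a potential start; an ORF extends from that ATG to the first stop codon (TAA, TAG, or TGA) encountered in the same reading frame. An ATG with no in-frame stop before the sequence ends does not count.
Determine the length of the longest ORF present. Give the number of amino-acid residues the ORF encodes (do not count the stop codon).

2

Reverse complement (5'→3'): GGTATTACATCTCTCCTTCCCGCCGTAAGCTCTTTCACACCATCTTAAT
Frame +1: ATT AAG ATG GTG TGA AAG AGC TTA CGG CGG GAA GGA GAG ATG TAA TAC — ATG at 7, stop TGA at 13 → 9 nt; ATG at 40, stop TAA at 43 → 6 nt.
Frame +2: TTA AGA TGG TGT GAA AGA GCT TAC GGC GGG AAG GAG AGA TGT AAT ACC — no ATG→stop ORF.
Frame +3: TAA GAT GGT GTG AAA GAG CTT ACG GCG GGA AGG AGA GAT GTA ATA — no ATG→stop ORF.
Frame -1: GGT ATT ACA TCT CTC CTT CCC GCC GTA AGC TCT TTC ACA CCA TCT TAA — no ATG→stop ORF.
Frame -2: GTA TTA CAT CTC TCC TTC CCG CCG TAA GCT CTT TCA CAC CAT CTT AAT — no ATG→stop ORF.
Frame -3: TAT TAC ATC TCT CCT TCC CGC CGT AAG CTC TTT CAC ACC ATC TTA — no ATG→stop ORF.
Longest: frame +1, positions 7–15, 9 nt = 3 codons = 2 aa. → 2 amino acids.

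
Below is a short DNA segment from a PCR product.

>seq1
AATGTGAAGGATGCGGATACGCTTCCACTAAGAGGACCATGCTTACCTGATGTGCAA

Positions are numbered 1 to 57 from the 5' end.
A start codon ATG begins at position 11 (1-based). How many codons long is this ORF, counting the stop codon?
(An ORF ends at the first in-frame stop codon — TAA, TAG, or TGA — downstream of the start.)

7

Codons from position 11: ATG (11–13), CGG (14–16), ATA (17–19), CGC (20–22), TTC (23–25), CAC (26–28), TAA (29–31).
TAA is the first in-frame stop; that's 7 codons including the stop.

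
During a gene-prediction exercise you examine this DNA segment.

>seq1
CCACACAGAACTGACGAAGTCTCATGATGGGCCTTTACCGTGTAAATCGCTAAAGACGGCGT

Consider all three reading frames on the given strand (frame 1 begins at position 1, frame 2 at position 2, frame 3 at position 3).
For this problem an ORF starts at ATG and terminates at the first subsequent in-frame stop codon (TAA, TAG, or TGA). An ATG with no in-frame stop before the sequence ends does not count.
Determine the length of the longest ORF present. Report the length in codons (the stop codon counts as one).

10

Frame 1: CCA CAC AGA ACT GAC GAA GTC TCA TGA TGG GCC TTT ACC GTG TAA ATC GCT AAA GAC GGC — no ATG→stop ORF.
Frame 2: CAC ACA GAA CTG ACG AAG TCT CAT GAT GGG CCT TTA CCG TGT AAA TCG CTA AAG ACG GCG — no ATG→stop ORF.
Frame 3: ACA CAG AAC TGA CGA AGT CTC ATG ATG GGC CTT TAC CGT GTA AAT CGC TAA AGA CGG CGT — ATG at 24, stop TAA at 51 → 30 nt; ATG at 27, stop TAA at 51 → 27 nt.
Longest: frame 3, positions 24–53, 30 nt = 10 codons = 9 aa. → 10 codons.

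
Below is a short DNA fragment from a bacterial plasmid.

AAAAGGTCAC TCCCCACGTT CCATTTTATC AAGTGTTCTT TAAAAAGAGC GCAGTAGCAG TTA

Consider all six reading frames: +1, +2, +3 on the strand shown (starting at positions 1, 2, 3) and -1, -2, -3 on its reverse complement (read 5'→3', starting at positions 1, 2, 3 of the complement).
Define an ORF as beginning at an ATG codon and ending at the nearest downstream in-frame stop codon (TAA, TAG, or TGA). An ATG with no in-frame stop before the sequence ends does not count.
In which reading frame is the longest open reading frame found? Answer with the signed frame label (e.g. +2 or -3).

-1

Reverse complement (5'→3'): TAACTGCTACTGCGCTCTTTTTAAAGAACACTTGATAAAATGGAACGTGGGGAGTGACCTTTT
Frame +1: AAA AGG TCA CTC CCC ACG TTC CAT TTT ATC AAG TGT TCT TTA AAA AGA GCG CAG TAG CAG TTA — no ATG→stop ORF.
Frame +2: AAA GGT CAC TCC CCA CGT TCC ATT TTA TCA AGT GTT CTT TAA AAA GAG CGC AGT AGC AGT — no ATG→stop ORF.
Frame +3: AAG GTC ACT CCC CAC GTT CCA TTT TAT CAA GTG TTC TTT AAA AAG AGC GCA GTA GCA GTT — no ATG→stop ORF.
Frame -1: TAA CTG CTA CTG CGC TCT TTT TAA AGA ACA CTT GAT AAA ATG GAA CGT GGG GAG TGA CCT TTT — ATG at 40, stop TGA at 55 → 18 nt.
Frame -2: AAC TGC TAC TGC GCT CTT TTT AAA GAA CAC TTG ATA AAA TGG AAC GTG GGG AGT GAC CTT — no ATG→stop ORF.
Frame -3: ACT GCT ACT GCG CTC TTT TTA AAG AAC ACT TGA TAA AAT GGA ACG TGG GGA GTG ACC TTT — no ATG→stop ORF.
Longest ORF is 18 nt in frame -1 (positions 40–57).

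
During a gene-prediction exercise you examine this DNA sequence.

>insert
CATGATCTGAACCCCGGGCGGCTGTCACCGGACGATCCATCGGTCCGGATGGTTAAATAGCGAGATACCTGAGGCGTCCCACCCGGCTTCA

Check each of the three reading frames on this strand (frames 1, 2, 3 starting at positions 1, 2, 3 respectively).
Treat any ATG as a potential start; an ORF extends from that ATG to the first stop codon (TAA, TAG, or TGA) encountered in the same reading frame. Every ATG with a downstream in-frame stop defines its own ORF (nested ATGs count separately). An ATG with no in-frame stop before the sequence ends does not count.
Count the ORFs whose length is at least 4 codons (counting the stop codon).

1

Frame 1: CAT GAT CTG AAC CCC GGG CGG CTG TCA CCG GAC GAT CCA TCG GTC CGG ATG GTT AAA TAG CGA GAT ACC TGA GGC GTC CCA CCC GGC TTC — ATG at 49, stop TAG at 58 → 12 nt.
Frame 2: ATG ATC TGA ACC CCG GGC GGC TGT CAC CGG ACG ATC CAT CGG TCC GGA TGG TTA AAT AGC GAG ATA CCT GAG GCG TCC CAC CCG GCT TCA — ATG at 2, stop TGA at 8 → 9 nt.
Frame 3: TGA TCT GAA CCC CGG GCG GCT GTC ACC GGA CGA TCC ATC GGT CCG GAT GGT TAA ATA GCG AGA TAC CTG AGG CGT CCC ACC CGG CTT — no ATG→stop ORF.
ORFs ≥ 4 codons: frame 1 49–60 (4 codons). Count = 1.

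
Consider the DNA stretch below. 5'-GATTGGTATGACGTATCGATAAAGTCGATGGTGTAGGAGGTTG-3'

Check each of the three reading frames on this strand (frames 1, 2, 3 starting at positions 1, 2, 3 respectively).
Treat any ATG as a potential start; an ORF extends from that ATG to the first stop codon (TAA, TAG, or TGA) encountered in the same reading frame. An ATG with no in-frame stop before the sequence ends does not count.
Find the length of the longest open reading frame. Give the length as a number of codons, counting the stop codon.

Frame 1: GAT TGG TAT GAC GTA TCG ATA AAG TCG ATG GTG TAG GAG GTT — ATG at 28, stop TAG at 34 → 9 nt.
Frame 2: ATT GGT ATG ACG TAT CGA TAA AGT CGA TGG TGT AGG AGG TTG — ATG at 8, stop TAA at 20 → 15 nt.
Frame 3: TTG GTA TGA CGT ATC GAT AAA GTC GAT GGT GTA GGA GGT — no ATG→stop ORF.
Longest: frame 2, positions 8–22, 15 nt = 5 codons = 4 aa. → 5 codons.

5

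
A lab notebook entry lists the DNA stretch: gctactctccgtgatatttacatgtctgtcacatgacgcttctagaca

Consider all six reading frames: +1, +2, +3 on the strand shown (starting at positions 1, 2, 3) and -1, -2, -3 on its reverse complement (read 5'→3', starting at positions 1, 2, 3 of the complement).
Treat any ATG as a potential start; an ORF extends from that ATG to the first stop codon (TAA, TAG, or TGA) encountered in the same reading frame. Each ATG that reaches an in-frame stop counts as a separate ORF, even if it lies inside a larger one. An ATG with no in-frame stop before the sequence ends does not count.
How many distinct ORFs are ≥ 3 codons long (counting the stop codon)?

Reverse complement (5'→3'): TGTCTAGAAGCGTCATGTGACAGACATGTAAATATCACGGAGAGTAGC
Frame +1: GCT ACT CTC CGT GAT ATT TAC ATG TCT GTC ACA TGA CGC TTC TAG ACA — ATG at 22, stop TGA at 34 → 15 nt.
Frame +2: CTA CTC TCC GTG ATA TTT ACA TGT CTG TCA CAT GAC GCT TCT AGA — no ATG→stop ORF.
Frame +3: TAC TCT CCG TGA TAT TTA CAT GTC TGT CAC ATG ACG CTT CTA GAC — no ATG→stop ORF.
Frame -1: TGT CTA GAA GCG TCA TGT GAC AGA CAT GTA AAT ATC ACG GAG AGT AGC — no ATG→stop ORF.
Frame -2: GTC TAG AAG CGT CAT GTG ACA GAC ATG TAA ATA TCA CGG AGA GTA — ATG at 26, stop TAA at 29 → 6 nt.
Frame -3: TCT AGA AGC GTC ATG TGA CAG ACA TGT AAA TAT CAC GGA GAG TAG — ATG at 15, stop TGA at 18 → 6 nt.
ORFs ≥ 3 codons: frame +1 22–36 (5 codons). Count = 1.

1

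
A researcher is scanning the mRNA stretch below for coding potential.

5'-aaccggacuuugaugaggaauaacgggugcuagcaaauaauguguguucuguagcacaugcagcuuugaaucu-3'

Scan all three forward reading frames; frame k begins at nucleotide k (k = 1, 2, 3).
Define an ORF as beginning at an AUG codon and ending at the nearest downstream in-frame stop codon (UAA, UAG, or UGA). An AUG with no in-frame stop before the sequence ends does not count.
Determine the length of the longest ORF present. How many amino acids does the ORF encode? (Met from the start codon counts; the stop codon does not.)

Frame 1: AAC CGG ACU UUG AUG AGG AAU AAC GGG UGC UAG CAA AUA AUG UGU GUU CUG UAG CAC AUG CAG CUU UGA AUC — AUG at 13, stop UAG at 31 → 21 nt; AUG at 40, stop UAG at 52 → 15 nt; AUG at 58, stop UGA at 67 → 12 nt.
Frame 2: ACC GGA CUU UGA UGA GGA AUA ACG GGU GCU AGC AAA UAA UGU GUG UUC UGU AGC ACA UGC AGC UUU GAA UCU — no AUG→stop ORF.
Frame 3: CCG GAC UUU GAU GAG GAA UAA CGG GUG CUA GCA AAU AAU GUG UGU UCU GUA GCA CAU GCA GCU UUG AAU — no AUG→stop ORF.
Longest: frame 1, positions 13–33, 21 nt = 7 codons = 6 aa. → 6 amino acids.

6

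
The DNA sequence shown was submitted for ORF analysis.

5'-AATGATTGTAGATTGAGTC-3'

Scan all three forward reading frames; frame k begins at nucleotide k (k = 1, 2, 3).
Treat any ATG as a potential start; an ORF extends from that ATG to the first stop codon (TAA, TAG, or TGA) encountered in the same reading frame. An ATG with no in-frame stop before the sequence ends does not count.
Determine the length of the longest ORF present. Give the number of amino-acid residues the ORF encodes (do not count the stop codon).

Frame 1: AAT GAT TGT AGA TTG AGT — no ATG→stop ORF.
Frame 2: ATG ATT GTA GAT TGA GTC — ATG at 2, stop TGA at 14 → 15 nt.
Frame 3: TGA TTG TAG ATT GAG — no ATG→stop ORF.
Longest: frame 2, positions 2–16, 15 nt = 5 codons = 4 aa. → 4 amino acids.

4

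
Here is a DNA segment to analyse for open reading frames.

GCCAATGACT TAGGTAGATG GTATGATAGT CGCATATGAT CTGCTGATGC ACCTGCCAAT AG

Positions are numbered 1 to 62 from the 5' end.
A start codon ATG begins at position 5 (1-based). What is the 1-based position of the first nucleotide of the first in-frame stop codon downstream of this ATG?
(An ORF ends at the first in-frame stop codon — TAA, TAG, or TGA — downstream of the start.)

11

Codons from position 5: ATG (5–7), ACT (8–10), TAG (11–13).
TAG is a stop codon; it begins at position 11.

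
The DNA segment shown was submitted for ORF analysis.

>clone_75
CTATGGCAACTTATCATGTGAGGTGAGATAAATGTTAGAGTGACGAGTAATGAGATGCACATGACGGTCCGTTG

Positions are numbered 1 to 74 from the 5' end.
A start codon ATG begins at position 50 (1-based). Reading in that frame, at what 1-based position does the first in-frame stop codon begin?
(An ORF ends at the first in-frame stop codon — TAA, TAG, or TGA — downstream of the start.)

Codons from position 50: ATG (50–52), AGA (53–55), TGC (56–58), ACA (59–61), TGA (62–64).
TGA is a stop codon; it begins at position 62.

62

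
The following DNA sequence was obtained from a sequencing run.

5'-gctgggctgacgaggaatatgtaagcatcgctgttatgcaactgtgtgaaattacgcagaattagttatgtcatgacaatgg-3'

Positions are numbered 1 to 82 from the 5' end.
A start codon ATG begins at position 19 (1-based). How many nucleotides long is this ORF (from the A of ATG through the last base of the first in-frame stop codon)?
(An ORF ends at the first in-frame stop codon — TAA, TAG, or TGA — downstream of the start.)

Codons from position 19: ATG (19–21), TAA (22–24).
TAA is the first in-frame stop; ORF spans 19–24, 6 nucleotides.

6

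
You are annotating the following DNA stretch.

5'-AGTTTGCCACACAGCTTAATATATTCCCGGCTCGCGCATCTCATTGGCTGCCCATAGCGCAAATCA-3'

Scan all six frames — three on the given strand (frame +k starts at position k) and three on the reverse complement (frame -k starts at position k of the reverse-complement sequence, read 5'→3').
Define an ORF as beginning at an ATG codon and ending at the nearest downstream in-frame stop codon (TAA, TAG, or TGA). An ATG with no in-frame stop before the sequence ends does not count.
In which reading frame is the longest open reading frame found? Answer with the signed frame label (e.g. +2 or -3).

-1

Reverse complement (5'→3'): TGATTTGCGCTATGGGCAGCCAATGAGATGCGCGAGCCGGGAATATATTAAGCTGTGTGGCAAACT
Frame +1: AGT TTG CCA CAC AGC TTA ATA TAT TCC CGG CTC GCG CAT CTC ATT GGC TGC CCA TAG CGC AAA TCA — no ATG→stop ORF.
Frame +2: GTT TGC CAC ACA GCT TAA TAT ATT CCC GGC TCG CGC ATC TCA TTG GCT GCC CAT AGC GCA AAT — no ATG→stop ORF.
Frame +3: TTT GCC ACA CAG CTT AAT ATA TTC CCG GCT CGC GCA TCT CAT TGG CTG CCC ATA GCG CAA ATC — no ATG→stop ORF.
Frame -1: TGA TTT GCG CTA TGG GCA GCC AAT GAG ATG CGC GAG CCG GGA ATA TAT TAA GCT GTG TGG CAA ACT — ATG at 28, stop TAA at 49 → 24 nt.
Frame -2: GAT TTG CGC TAT GGG CAG CCA ATG AGA TGC GCG AGC CGG GAA TAT ATT AAG CTG TGT GGC AAA — no ATG→stop ORF.
Frame -3: ATT TGC GCT ATG GGC AGC CAA TGA GAT GCG CGA GCC GGG AAT ATA TTA AGC TGT GTG GCA AAC — ATG at 12, stop TGA at 24 → 15 nt.
Longest ORF is 24 nt in frame -1 (positions 28–51).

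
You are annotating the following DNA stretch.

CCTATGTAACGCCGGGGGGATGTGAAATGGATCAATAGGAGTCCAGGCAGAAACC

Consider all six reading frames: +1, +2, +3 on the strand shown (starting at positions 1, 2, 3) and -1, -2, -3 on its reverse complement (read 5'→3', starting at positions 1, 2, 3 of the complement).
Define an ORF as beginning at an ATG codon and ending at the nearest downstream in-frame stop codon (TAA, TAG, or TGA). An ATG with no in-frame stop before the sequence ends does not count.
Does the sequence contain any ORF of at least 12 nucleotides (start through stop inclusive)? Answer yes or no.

yes

Reverse complement (5'→3'): GGTTTCTGCCTGGACTCCTATTGATCCATTTCACATCCCCCCGGCGTTACATAGG
Frame +1: CCT ATG TAA CGC CGG GGG GAT GTG AAA TGG ATC AAT AGG AGT CCA GGC AGA AAC — ATG at 4, stop TAA at 7 → 6 nt.
Frame +2: CTA TGT AAC GCC GGG GGG ATG TGA AAT GGA TCA ATA GGA GTC CAG GCA GAA ACC — ATG at 20, stop TGA at 23 → 6 nt.
Frame +3: TAT GTA ACG CCG GGG GGA TGT GAA ATG GAT CAA TAG GAG TCC AGG CAG AAA — ATG at 27, stop TAG at 36 → 12 nt.
Frame -1: GGT TTC TGC CTG GAC TCC TAT TGA TCC ATT TCA CAT CCC CCC GGC GTT ACA TAG — no ATG→stop ORF.
Frame -2: GTT TCT GCC TGG ACT CCT ATT GAT CCA TTT CAC ATC CCC CCG GCG TTA CAT AGG — no ATG→stop ORF.
Frame -3: TTT CTG CCT GGA CTC CTA TTG ATC CAT TTC ACA TCC CCC CGG CGT TAC ATA — no ATG→stop ORF.
Frame +3 has an ORF of 12 nucleotides (positions 27–38) ≥ 12, so yes.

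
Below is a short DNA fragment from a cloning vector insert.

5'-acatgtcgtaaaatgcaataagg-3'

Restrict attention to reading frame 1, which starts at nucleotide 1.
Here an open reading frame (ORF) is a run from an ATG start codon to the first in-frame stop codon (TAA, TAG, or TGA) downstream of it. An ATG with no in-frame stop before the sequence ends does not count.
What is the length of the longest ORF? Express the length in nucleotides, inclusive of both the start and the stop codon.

9

Frame 1: ACA TGT CGT AAA ATG CAA TAA — ATG at 13, stop TAA at 19 → 9 nt.
Longest: frame 1, positions 13–21, 9 nt = 3 codons = 2 aa. → 9 nucleotides.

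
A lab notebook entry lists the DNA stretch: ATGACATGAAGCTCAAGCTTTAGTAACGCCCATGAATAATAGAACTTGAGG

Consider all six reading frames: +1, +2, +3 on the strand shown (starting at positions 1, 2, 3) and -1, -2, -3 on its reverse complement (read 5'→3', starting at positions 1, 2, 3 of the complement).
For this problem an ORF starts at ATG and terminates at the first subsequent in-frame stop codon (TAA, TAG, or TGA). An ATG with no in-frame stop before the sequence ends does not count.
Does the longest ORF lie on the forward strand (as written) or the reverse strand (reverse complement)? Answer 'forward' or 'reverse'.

reverse

Reverse complement (5'→3'): CCTCAAGTTCTATTATTCATGGGCGTTACTAAAGCTTGAGCTTCATGTCAT
Frame +1: ATG ACA TGA AGC TCA AGC TTT AGT AAC GCC CAT GAA TAA TAG AAC TTG AGG — ATG at 1, stop TGA at 7 → 9 nt.
Frame +2: TGA CAT GAA GCT CAA GCT TTA GTA ACG CCC ATG AAT AAT AGA ACT TGA — ATG at 32, stop TGA at 47 → 18 nt.
Frame +3: GAC ATG AAG CTC AAG CTT TAG TAA CGC CCA TGA ATA ATA GAA CTT GAG — ATG at 6, stop TAG at 21 → 18 nt.
Frame -1: CCT CAA GTT CTA TTA TTC ATG GGC GTT ACT AAA GCT TGA GCT TCA TGT CAT — ATG at 19, stop TGA at 37 → 21 nt.
Frame -2: CTC AAG TTC TAT TAT TCA TGG GCG TTA CTA AAG CTT GAG CTT CAT GTC — no ATG→stop ORF.
Frame -3: TCA AGT TCT ATT ATT CAT GGG CGT TAC TAA AGC TTG AGC TTC ATG TCA — no ATG→stop ORF.
Forward-strand max 18 nt; reverse-strand max 21 nt. The reverse strand has the longer ORF.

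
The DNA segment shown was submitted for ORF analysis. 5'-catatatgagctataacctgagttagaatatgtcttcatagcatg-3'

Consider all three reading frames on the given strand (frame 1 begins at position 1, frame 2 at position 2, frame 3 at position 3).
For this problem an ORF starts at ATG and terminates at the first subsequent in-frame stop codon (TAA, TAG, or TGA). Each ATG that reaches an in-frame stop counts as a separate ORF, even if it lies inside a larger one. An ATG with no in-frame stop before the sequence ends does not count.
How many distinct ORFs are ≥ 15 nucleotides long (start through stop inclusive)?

Frame 1: CAT ATA TGA GCT ATA ACC TGA GTT AGA ATA TGT CTT CAT AGC ATG — no ATG→stop ORF.
Frame 2: ATA TAT GAG CTA TAA CCT GAG TTA GAA TAT GTC TTC ATA GCA — no ATG→stop ORF.
Frame 3: TAT ATG AGC TAT AAC CTG AGT TAG AAT ATG TCT TCA TAG CAT — ATG at 6, stop TAG at 24 → 21 nt; ATG at 30, stop TAG at 39 → 12 nt.
ORFs ≥ 15 nucleotides: frame 3 6–26 (21 nucleotides). Count = 1.

1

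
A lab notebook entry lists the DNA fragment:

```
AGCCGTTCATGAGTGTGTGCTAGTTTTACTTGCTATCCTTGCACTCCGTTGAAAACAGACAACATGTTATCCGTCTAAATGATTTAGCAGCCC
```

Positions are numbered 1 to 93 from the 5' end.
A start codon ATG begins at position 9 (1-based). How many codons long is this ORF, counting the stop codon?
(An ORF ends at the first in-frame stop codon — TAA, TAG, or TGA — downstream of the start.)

5

Codons from position 9: ATG (9–11), AGT (12–14), GTG (15–17), TGC (18–20), TAG (21–23).
TAG is the first in-frame stop; that's 5 codons including the stop.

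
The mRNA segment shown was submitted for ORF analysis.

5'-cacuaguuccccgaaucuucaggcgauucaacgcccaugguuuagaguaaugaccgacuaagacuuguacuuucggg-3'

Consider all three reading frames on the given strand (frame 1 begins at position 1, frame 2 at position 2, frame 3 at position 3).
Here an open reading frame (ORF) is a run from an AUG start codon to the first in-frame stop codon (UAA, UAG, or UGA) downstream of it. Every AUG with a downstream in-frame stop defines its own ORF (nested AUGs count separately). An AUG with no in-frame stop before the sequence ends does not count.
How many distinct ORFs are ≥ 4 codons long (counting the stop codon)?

Frame 1: CAC UAG UUC CCC GAA UCU UCA GGC GAU UCA ACG CCC AUG GUU UAG AGU AAU GAC CGA CUA AGA CUU GUA CUU UCG — AUG at 37, stop UAG at 43 → 9 nt.
Frame 2: ACU AGU UCC CCG AAU CUU CAG GCG AUU CAA CGC CCA UGG UUU AGA GUA AUG ACC GAC UAA GAC UUG UAC UUU CGG — AUG at 50, stop UAA at 59 → 12 nt.
Frame 3: CUA GUU CCC CGA AUC UUC AGG CGA UUC AAC GCC CAU GGU UUA GAG UAA UGA CCG ACU AAG ACU UGU ACU UUC GGG — no AUG→stop ORF.
ORFs ≥ 4 codons: frame 2 50–61 (4 codons). Count = 1.

1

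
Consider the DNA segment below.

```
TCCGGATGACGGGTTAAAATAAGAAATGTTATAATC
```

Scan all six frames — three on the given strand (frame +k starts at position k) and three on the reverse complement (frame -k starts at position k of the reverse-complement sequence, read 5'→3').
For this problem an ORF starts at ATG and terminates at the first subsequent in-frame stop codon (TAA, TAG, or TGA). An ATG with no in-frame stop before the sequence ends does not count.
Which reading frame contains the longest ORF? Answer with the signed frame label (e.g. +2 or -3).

Reverse complement (5'→3'): GATTATAACATTTCTTATTTTAACCCGTCATCCGGA
Frame +1: TCC GGA TGA CGG GTT AAA ATA AGA AAT GTT ATA ATC — no ATG→stop ORF.
Frame +2: CCG GAT GAC GGG TTA AAA TAA GAA ATG TTA TAA — ATG at 26, stop TAA at 32 → 9 nt.
Frame +3: CGG ATG ACG GGT TAA AAT AAG AAA TGT TAT AAT — ATG at 6, stop TAA at 15 → 12 nt.
Frame -1: GAT TAT AAC ATT TCT TAT TTT AAC CCG TCA TCC GGA — no ATG→stop ORF.
Frame -2: ATT ATA ACA TTT CTT ATT TTA ACC CGT CAT CCG — no ATG→stop ORF.
Frame -3: TTA TAA CAT TTC TTA TTT TAA CCC GTC ATC CGG — no ATG→stop ORF.
Longest ORF is 12 nt in frame +3 (positions 6–17).

+3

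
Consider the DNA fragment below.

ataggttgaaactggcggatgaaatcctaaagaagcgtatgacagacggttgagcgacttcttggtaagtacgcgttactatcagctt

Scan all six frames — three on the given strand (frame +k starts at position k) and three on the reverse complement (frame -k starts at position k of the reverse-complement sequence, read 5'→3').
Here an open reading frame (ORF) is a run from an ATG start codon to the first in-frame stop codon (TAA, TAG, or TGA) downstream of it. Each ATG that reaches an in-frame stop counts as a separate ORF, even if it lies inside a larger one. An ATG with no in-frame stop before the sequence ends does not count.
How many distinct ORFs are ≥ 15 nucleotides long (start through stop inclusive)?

1

Reverse complement (5'→3'): AAGCTGATAGTAACGCGTACTTACCAAGAAGTCGCTCAACCGTCTGTCATACGCTTCTTTAGGATTTCATCCGCCAGTTTCAACCTAT
Frame +1: ATA GGT TGA AAC TGG CGG ATG AAA TCC TAA AGA AGC GTA TGA CAG ACG GTT GAG CGA CTT CTT GGT AAG TAC GCG TTA CTA TCA GCT — ATG at 19, stop TAA at 28 → 12 nt.
Frame +2: TAG GTT GAA ACT GGC GGA TGA AAT CCT AAA GAA GCG TAT GAC AGA CGG TTG AGC GAC TTC TTG GTA AGT ACG CGT TAC TAT CAG CTT — no ATG→stop ORF.
Frame +3: AGG TTG AAA CTG GCG GAT GAA ATC CTA AAG AAG CGT ATG ACA GAC GGT TGA GCG ACT TCT TGG TAA GTA CGC GTT ACT ATC AGC — ATG at 39, stop TGA at 51 → 15 nt.
Frame -1: AAG CTG ATA GTA ACG CGT ACT TAC CAA GAA GTC GCT CAA CCG TCT GTC ATA CGC TTC TTT AGG ATT TCA TCC GCC AGT TTC AAC CTA — no ATG→stop ORF.
Frame -2: AGC TGA TAG TAA CGC GTA CTT ACC AAG AAG TCG CTC AAC CGT CTG TCA TAC GCT TCT TTA GGA TTT CAT CCG CCA GTT TCA ACC TAT — no ATG→stop ORF.
Frame -3: GCT GAT AGT AAC GCG TAC TTA CCA AGA AGT CGC TCA ACC GTC TGT CAT ACG CTT CTT TAG GAT TTC ATC CGC CAG TTT CAA CCT — no ATG→stop ORF.
ORFs ≥ 15 nucleotides: frame +3 39–53 (15 nucleotides). Count = 1.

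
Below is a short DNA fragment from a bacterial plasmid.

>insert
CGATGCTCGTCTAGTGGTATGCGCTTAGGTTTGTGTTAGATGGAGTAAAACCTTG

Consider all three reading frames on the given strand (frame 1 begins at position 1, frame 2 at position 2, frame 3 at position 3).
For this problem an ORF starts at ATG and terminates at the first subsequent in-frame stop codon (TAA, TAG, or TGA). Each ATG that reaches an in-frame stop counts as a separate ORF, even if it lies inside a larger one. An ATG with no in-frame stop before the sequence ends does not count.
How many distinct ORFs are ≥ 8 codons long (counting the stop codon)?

Frame 1: CGA TGC TCG TCT AGT GGT ATG CGC TTA GGT TTG TGT TAG ATG GAG TAA AAC CTT — ATG at 19, stop TAG at 37 → 21 nt; ATG at 40, stop TAA at 46 → 9 nt.
Frame 2: GAT GCT CGT CTA GTG GTA TGC GCT TAG GTT TGT GTT AGA TGG AGT AAA ACC TTG — no ATG→stop ORF.
Frame 3: ATG CTC GTC TAG TGG TAT GCG CTT AGG TTT GTG TTA GAT GGA GTA AAA CCT — ATG at 3, stop TAG at 12 → 12 nt.
No ORF reaches 8 codons. Count = 0.

0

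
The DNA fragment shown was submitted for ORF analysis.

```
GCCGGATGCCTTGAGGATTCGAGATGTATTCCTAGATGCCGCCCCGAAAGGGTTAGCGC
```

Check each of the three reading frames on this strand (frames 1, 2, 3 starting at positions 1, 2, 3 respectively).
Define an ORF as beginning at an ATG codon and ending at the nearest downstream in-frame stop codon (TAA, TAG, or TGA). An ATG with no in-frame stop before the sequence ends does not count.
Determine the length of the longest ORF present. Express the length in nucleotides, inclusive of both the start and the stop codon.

21

Frame 1: GCC GGA TGC CTT GAG GAT TCG AGA TGT ATT CCT AGA TGC CGC CCC GAA AGG GTT AGC — no ATG→stop ORF.
Frame 2: CCG GAT GCC TTG AGG ATT CGA GAT GTA TTC CTA GAT GCC GCC CCG AAA GGG TTA GCG — no ATG→stop ORF.
Frame 3: CGG ATG CCT TGA GGA TTC GAG ATG TAT TCC TAG ATG CCG CCC CGA AAG GGT TAG CGC — ATG at 6, stop TGA at 12 → 9 nt; ATG at 24, stop TAG at 33 → 12 nt; ATG at 36, stop TAG at 54 → 21 nt.
Longest: frame 3, positions 36–56, 21 nt = 7 codons = 6 aa. → 21 nucleotides.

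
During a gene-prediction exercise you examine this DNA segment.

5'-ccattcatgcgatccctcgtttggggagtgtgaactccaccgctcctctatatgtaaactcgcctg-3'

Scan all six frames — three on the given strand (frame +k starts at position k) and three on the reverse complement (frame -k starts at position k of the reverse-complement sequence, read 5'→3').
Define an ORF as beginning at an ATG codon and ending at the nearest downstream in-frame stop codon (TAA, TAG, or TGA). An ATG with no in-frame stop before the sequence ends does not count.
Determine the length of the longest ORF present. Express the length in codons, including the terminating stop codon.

Reverse complement (5'→3'): CAGGCGAGTTTACATATAGAGGAGCGGTGGAGTTCACACTCCCCAAACGAGGGATCGCATGAATGG
Frame +1: CCA TTC ATG CGA TCC CTC GTT TGG GGA GTG TGA ACT CCA CCG CTC CTC TAT ATG TAA ACT CGC CTG — ATG at 7, stop TGA at 31 → 27 nt; ATG at 52, stop TAA at 55 → 6 nt.
Frame +2: CAT TCA TGC GAT CCC TCG TTT GGG GAG TGT GAA CTC CAC CGC TCC TCT ATA TGT AAA CTC GCC — no ATG→stop ORF.
Frame +3: ATT CAT GCG ATC CCT CGT TTG GGG AGT GTG AAC TCC ACC GCT CCT CTA TAT GTA AAC TCG CCT — no ATG→stop ORF.
Frame -1: CAG GCG AGT TTA CAT ATA GAG GAG CGG TGG AGT TCA CAC TCC CCA AAC GAG GGA TCG CAT GAA TGG — no ATG→stop ORF.
Frame -2: AGG CGA GTT TAC ATA TAG AGG AGC GGT GGA GTT CAC ACT CCC CAA ACG AGG GAT CGC ATG AAT — no ATG→stop ORF.
Frame -3: GGC GAG TTT ACA TAT AGA GGA GCG GTG GAG TTC ACA CTC CCC AAA CGA GGG ATC GCA TGA ATG — no ATG→stop ORF.
Longest: frame +1, positions 7–33, 27 nt = 9 codons = 8 aa. → 9 codons.

9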